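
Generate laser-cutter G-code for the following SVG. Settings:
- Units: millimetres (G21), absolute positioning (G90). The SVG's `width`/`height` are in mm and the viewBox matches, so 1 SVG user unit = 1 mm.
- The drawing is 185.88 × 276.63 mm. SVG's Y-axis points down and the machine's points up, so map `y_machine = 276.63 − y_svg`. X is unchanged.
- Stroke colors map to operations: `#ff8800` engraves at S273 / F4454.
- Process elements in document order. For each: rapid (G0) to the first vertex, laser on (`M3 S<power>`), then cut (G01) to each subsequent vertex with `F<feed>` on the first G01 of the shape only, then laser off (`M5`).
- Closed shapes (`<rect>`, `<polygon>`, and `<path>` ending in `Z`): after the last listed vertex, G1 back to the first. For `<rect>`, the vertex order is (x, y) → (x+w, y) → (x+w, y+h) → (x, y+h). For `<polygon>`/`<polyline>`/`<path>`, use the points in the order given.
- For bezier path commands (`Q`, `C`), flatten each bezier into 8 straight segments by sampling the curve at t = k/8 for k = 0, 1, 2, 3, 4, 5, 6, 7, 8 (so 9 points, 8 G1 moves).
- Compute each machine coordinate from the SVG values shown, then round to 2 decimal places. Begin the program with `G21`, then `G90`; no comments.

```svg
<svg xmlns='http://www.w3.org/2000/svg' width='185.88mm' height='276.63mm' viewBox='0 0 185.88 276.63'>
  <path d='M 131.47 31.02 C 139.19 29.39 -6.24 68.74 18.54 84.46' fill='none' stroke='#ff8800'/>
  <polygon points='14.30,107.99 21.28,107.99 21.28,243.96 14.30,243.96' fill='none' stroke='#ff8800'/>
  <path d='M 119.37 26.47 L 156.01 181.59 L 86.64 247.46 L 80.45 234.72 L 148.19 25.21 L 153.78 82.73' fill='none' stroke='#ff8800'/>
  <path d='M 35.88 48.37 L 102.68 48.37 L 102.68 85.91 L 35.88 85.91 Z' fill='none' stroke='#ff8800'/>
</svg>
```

viewBox `0 0 185.88 276.63` with mm width/height → 1 unit = 1 mm. Flip: y_m = 276.63 − y_svg.

**Shape 1** — `<path>` cubic bezier, stroke `#ff8800` → engrave (S273, F4454). Control points (SVG): P0=(131.47,31.02), P1=(139.19,29.39), P2=(-6.24,68.74), P3=(18.54,84.46); sampled at t=k/8. Machine vertices: (131.47,245.61) → (127.82,244.43) → (113.60,240.16) → (92.60,233.56) → (68.61,225.40) → (45.42,216.42) → (26.82,207.38) → (16.59,199.05) → (18.54,192.17). Open path.

**Shape 2** — `<polygon>` rectangle, stroke `#ff8800` → engrave (S273, F4454). Machine vertices: (14.30,168.64) → (21.28,168.64) → (21.28,32.67) → (14.30,32.67) → (14.30,168.64). Closed: final G1 returns to the first vertex.

**Shape 3** — `<path>` open polyline, stroke `#ff8800` → engrave (S273, F4454). Machine vertices: (119.37,250.16) → (156.01,95.04) → (86.64,29.17) → (80.45,41.91) → (148.19,251.42) → (153.78,193.90). Open path.

**Shape 4** — `<path>` rectangle, stroke `#ff8800` → engrave (S273, F4454). Machine vertices: (35.88,228.26) → (102.68,228.26) → (102.68,190.72) → (35.88,190.72) → (35.88,228.26). Closed: final G1 returns to the first vertex.

G21
G90
G0 X131.47 Y245.61
M3 S273
G01 X127.82 Y244.43 F4454
G01 X113.60 Y240.16
G01 X92.60 Y233.56
G01 X68.61 Y225.40
G01 X45.42 Y216.42
G01 X26.82 Y207.38
G01 X16.59 Y199.05
G01 X18.54 Y192.17
M5
G0 X14.30 Y168.64
M3 S273
G01 X21.28 Y168.64 F4454
G01 X21.28 Y32.67
G01 X14.30 Y32.67
G01 X14.30 Y168.64
M5
G0 X119.37 Y250.16
M3 S273
G01 X156.01 Y95.04 F4454
G01 X86.64 Y29.17
G01 X80.45 Y41.91
G01 X148.19 Y251.42
G01 X153.78 Y193.90
M5
G0 X35.88 Y228.26
M3 S273
G01 X102.68 Y228.26 F4454
G01 X102.68 Y190.72
G01 X35.88 Y190.72
G01 X35.88 Y228.26
M5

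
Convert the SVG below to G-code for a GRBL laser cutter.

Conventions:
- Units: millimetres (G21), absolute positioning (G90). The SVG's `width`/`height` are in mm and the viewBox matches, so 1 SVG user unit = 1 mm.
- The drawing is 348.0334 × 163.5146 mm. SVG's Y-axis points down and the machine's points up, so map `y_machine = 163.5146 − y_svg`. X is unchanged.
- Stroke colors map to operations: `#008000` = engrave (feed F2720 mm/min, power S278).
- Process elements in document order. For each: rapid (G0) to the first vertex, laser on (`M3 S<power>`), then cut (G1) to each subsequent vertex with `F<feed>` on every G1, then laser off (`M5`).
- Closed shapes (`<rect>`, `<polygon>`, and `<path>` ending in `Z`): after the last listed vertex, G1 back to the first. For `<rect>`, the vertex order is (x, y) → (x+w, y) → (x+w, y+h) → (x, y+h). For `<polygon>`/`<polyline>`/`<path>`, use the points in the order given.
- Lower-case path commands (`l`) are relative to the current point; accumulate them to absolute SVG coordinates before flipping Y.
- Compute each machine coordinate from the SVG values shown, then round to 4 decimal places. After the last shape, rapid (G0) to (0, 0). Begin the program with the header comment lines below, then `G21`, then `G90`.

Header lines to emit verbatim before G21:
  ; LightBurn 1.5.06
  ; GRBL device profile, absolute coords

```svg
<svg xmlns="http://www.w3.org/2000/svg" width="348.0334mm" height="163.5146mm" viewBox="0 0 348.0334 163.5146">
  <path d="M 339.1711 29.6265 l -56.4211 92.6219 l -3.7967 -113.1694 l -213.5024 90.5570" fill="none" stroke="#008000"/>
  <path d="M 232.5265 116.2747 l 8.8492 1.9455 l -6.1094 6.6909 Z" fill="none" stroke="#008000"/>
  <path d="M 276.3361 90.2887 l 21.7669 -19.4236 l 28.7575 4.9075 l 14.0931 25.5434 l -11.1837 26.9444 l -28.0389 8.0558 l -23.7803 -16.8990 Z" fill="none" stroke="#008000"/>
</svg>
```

1 u = 1 mm; y_m = 163.5146 − y.

[1] `<path>` open polyline, #008000→engrave S278 F2720: (339.1711,133.8881) → (282.7500,41.2662) → (278.9533,154.4356) → (65.4509,63.8786)

[2] `<path>` regular polygon, #008000→engrave S278 F2720: (232.5265,47.2399) → (241.3757,45.2944) → (235.2663,38.6035) → (232.5265,47.2399) (closed)

[3] `<path>` regular polygon, #008000→engrave S278 F2720: (276.3361,73.2259) → (298.1030,92.6495) → (326.8605,87.7420) → (340.9536,62.1986) → (329.7699,35.2542) → (301.7310,27.1984) → (277.9507,44.0974) → (276.3361,73.2259) (closed)

; LightBurn 1.5.06
; GRBL device profile, absolute coords
G21
G90
G0 X339.1711 Y133.8881
M3 S278
G1 X282.7500 Y41.2662 F2720
G1 X278.9533 Y154.4356 F2720
G1 X65.4509 Y63.8786 F2720
M5
G0 X232.5265 Y47.2399
M3 S278
G1 X241.3757 Y45.2944 F2720
G1 X235.2663 Y38.6035 F2720
G1 X232.5265 Y47.2399 F2720
M5
G0 X276.3361 Y73.2259
M3 S278
G1 X298.1030 Y92.6495 F2720
G1 X326.8605 Y87.7420 F2720
G1 X340.9536 Y62.1986 F2720
G1 X329.7699 Y35.2542 F2720
G1 X301.7310 Y27.1984 F2720
G1 X277.9507 Y44.0974 F2720
G1 X276.3361 Y73.2259 F2720
M5
G0 X0.0000 Y0.0000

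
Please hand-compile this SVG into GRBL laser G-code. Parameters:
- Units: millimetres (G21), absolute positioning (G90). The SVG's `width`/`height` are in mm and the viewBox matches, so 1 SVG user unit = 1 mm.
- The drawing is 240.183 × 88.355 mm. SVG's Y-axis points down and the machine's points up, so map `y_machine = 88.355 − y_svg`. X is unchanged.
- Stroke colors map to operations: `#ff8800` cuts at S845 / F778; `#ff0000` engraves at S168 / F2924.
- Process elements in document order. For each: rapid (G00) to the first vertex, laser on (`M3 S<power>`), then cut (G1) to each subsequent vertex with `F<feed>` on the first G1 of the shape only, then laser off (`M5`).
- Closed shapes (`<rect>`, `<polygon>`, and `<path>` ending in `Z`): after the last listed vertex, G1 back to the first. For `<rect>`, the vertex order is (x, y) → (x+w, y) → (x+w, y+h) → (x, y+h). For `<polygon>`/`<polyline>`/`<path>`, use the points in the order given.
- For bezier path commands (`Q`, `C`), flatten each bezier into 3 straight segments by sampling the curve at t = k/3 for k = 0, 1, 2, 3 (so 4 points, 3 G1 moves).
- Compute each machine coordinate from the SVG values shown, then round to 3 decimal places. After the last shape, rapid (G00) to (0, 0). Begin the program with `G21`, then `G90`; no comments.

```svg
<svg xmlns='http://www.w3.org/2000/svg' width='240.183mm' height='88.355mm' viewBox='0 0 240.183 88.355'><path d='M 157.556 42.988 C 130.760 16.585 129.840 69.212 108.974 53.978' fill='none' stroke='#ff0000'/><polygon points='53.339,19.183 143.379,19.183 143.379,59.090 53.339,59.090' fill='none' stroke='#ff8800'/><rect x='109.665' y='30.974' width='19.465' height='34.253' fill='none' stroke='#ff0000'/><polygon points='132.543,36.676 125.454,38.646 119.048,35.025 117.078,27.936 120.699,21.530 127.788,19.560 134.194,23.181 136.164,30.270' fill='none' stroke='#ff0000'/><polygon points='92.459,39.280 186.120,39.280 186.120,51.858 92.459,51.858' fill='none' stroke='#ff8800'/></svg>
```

1 u = 1 mm; y_m = 88.355 − y.

[1] `<path>` cubic bezier, #ff0000→engrave S168 F2924: (157.556,45.367) → (137.688,50.867) → (124.888,36.323) → (108.974,34.377)

[2] `<polygon>` rectangle, #ff8800→cut S845 F778: (53.339,69.172) → (143.379,69.172) → (143.379,29.265) → (53.339,29.265) → (53.339,69.172) (closed)

[3] `<rect>` rectangle, #ff0000→engrave S168 F2924: (109.665,57.381) → (129.130,57.381) → (129.130,23.128) → (109.665,23.128) → (109.665,57.381) (closed)

[4] `<polygon>` regular polygon, #ff0000→engrave S168 F2924: (132.543,51.679) → (125.454,49.709) → (119.048,53.330) → (117.078,60.419) → (120.699,66.825) → (127.788,68.795) → (134.194,65.174) → (136.164,58.085) → (132.543,51.679) (closed)

[5] `<polygon>` rectangle, #ff8800→cut S845 F778: (92.459,49.075) → (186.120,49.075) → (186.120,36.497) → (92.459,36.497) → (92.459,49.075) (closed)

G21
G90
G00 X157.556 Y45.367
M3 S168
G1 X137.688 Y50.867 F2924
G1 X124.888 Y36.323
G1 X108.974 Y34.377
M5
G00 X53.339 Y69.172
M3 S845
G1 X143.379 Y69.172 F778
G1 X143.379 Y29.265
G1 X53.339 Y29.265
G1 X53.339 Y69.172
M5
G00 X109.665 Y57.381
M3 S168
G1 X129.130 Y57.381 F2924
G1 X129.130 Y23.128
G1 X109.665 Y23.128
G1 X109.665 Y57.381
M5
G00 X132.543 Y51.679
M3 S168
G1 X125.454 Y49.709 F2924
G1 X119.048 Y53.330
G1 X117.078 Y60.419
G1 X120.699 Y66.825
G1 X127.788 Y68.795
G1 X134.194 Y65.174
G1 X136.164 Y58.085
G1 X132.543 Y51.679
M5
G00 X92.459 Y49.075
M3 S845
G1 X186.120 Y49.075 F778
G1 X186.120 Y36.497
G1 X92.459 Y36.497
G1 X92.459 Y49.075
M5
G00 X0.000 Y0.000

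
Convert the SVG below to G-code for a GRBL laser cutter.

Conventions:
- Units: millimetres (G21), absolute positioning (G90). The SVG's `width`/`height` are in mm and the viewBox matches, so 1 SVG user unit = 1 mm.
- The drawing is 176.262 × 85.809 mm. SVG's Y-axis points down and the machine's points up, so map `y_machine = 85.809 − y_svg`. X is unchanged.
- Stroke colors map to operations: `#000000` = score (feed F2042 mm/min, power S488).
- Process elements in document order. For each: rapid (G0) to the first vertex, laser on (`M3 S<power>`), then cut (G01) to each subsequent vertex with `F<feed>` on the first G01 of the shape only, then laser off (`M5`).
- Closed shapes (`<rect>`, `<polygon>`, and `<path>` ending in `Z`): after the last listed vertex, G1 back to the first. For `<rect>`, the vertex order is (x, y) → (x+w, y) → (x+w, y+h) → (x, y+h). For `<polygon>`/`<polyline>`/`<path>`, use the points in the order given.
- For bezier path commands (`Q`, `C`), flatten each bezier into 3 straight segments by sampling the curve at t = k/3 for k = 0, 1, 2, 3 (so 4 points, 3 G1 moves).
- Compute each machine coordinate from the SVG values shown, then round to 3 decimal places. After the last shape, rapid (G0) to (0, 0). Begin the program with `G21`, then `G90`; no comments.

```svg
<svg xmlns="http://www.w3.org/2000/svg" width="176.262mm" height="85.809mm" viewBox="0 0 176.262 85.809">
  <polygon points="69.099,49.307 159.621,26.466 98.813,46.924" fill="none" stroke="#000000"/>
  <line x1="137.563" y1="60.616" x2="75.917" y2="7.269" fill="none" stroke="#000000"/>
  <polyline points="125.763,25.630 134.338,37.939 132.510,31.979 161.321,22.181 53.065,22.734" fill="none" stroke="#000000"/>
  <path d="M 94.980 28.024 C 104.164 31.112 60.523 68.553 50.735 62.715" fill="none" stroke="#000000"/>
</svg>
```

G21
G90
G0 X69.099 Y36.502
M3 S488
G01 X159.621 Y59.343 F2042
G01 X98.813 Y38.885
G01 X69.099 Y36.502
M5
G0 X137.563 Y25.193
M3 S488
G01 X75.917 Y78.540 F2042
M5
G0 X125.763 Y60.179
M3 S488
G01 X134.338 Y47.870 F2042
G01 X132.510 Y53.830
G01 X161.321 Y63.628
G01 X53.065 Y63.075
M5
G0 X94.980 Y57.785
M3 S488
G01 X89.766 Y46.121 F2042
G01 X68.597 Y28.807
G01 X50.735 Y23.094
M5
G0 X0.000 Y0.000

Since the viewBox matches the mm dimensions, user units are millimetres directly. The only transform is the Y-flip y_m = 85.809 − y_svg.

Shape 1 is a closed polygon drawn with `<polygon>`. Its stroke #000000 means score at S488, F2042. After flipping Y the toolpath is (69.099,36.502) → (159.621,59.343) → (98.813,38.885) → (69.099,36.502), returning to the start.

Shape 2 is a line segment drawn with `<line>`. Its stroke #000000 means score at S488, F2042. After flipping Y the toolpath is (137.563,25.193) → (75.917,78.540).

Shape 3 is a open polyline drawn with `<polyline>`. Its stroke #000000 means score at S488, F2042. After flipping Y the toolpath is (125.763,60.179) → (134.338,47.870) → (132.510,53.830) → (161.321,63.628) → (53.065,63.075).

Shape 4 is a cubic bezier drawn with `<path>`. Its stroke #000000 means score at S488, F2042. After flipping Y the toolpath is (94.980,57.785) → (89.766,46.121) → (68.597,28.807) → (50.735,23.094).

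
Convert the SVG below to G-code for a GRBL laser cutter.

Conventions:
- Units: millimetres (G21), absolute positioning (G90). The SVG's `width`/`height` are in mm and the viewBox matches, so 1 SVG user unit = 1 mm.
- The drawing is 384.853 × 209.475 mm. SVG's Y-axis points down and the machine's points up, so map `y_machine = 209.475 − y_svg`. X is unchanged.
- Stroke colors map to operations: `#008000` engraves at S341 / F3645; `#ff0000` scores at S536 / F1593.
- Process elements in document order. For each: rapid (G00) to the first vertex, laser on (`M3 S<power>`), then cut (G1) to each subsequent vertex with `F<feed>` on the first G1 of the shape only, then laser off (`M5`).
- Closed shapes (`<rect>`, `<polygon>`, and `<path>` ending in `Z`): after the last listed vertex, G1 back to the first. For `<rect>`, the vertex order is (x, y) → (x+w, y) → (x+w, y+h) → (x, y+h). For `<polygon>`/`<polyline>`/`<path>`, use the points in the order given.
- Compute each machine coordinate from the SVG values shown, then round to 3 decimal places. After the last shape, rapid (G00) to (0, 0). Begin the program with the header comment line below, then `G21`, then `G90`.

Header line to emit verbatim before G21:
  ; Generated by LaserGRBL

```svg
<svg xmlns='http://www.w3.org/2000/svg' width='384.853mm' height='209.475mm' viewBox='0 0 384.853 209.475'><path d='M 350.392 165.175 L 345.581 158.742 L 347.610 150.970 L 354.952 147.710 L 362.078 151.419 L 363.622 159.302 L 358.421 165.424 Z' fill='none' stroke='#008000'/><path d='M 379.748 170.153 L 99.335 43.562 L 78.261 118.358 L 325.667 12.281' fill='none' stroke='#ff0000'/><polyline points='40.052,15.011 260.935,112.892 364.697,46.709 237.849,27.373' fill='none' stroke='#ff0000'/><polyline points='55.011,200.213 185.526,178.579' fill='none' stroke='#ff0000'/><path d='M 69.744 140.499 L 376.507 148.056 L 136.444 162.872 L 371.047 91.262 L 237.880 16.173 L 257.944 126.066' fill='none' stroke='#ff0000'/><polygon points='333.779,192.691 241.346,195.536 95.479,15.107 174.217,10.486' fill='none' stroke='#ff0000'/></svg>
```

; Generated by LaserGRBL
G21
G90
G00 X350.392 Y44.300
M3 S341
G1 X345.581 Y50.733 F3645
G1 X347.610 Y58.505
G1 X354.952 Y61.765
G1 X362.078 Y58.056
G1 X363.622 Y50.173
G1 X358.421 Y44.051
G1 X350.392 Y44.300
M5
G00 X379.748 Y39.322
M3 S536
G1 X99.335 Y165.913 F1593
G1 X78.261 Y91.117
G1 X325.667 Y197.194
M5
G00 X40.052 Y194.464
M3 S536
G1 X260.935 Y96.583 F1593
G1 X364.697 Y162.766
G1 X237.849 Y182.102
M5
G00 X55.011 Y9.262
M3 S536
G1 X185.526 Y30.896 F1593
M5
G00 X69.744 Y68.976
M3 S536
G1 X376.507 Y61.419 F1593
G1 X136.444 Y46.603
G1 X371.047 Y118.213
G1 X237.880 Y193.302
G1 X257.944 Y83.409
M5
G00 X333.779 Y16.784
M3 S536
G1 X241.346 Y13.939 F1593
G1 X95.479 Y194.368
G1 X174.217 Y198.989
G1 X333.779 Y16.784
M5
G00 X0.000 Y0.000

viewBox `0 0 384.853 209.475` with mm width/height → 1 unit = 1 mm. Flip: y_m = 209.475 − y_svg.

**Shape 1** — `<path>` regular polygon, stroke `#008000` → engrave (S341, F3645). Machine vertices: (350.392,44.300) → (345.581,50.733) → (347.610,58.505) → (354.952,61.765) → (362.078,58.056) → (363.622,50.173) → (358.421,44.051) → (350.392,44.300). Closed: final G1 returns to the first vertex.

**Shape 2** — `<path>` open polyline, stroke `#ff0000` → score (S536, F1593). Machine vertices: (379.748,39.322) → (99.335,165.913) → (78.261,91.117) → (325.667,197.194). Open path.

**Shape 3** — `<polyline>` open polyline, stroke `#ff0000` → score (S536, F1593). Machine vertices: (40.052,194.464) → (260.935,96.583) → (364.697,162.766) → (237.849,182.102). Open path.

**Shape 4** — `<polyline>` line segment, stroke `#ff0000` → score (S536, F1593). Machine vertices: (55.011,9.262) → (185.526,30.896). Open path.

**Shape 5** — `<path>` open polyline, stroke `#ff0000` → score (S536, F1593). Machine vertices: (69.744,68.976) → (376.507,61.419) → (136.444,46.603) → (371.047,118.213) → (237.880,193.302) → (257.944,83.409). Open path.

**Shape 6** — `<polygon>` closed polygon, stroke `#ff0000` → score (S536, F1593). Machine vertices: (333.779,16.784) → (241.346,13.939) → (95.479,194.368) → (174.217,198.989) → (333.779,16.784). Closed: final G1 returns to the first vertex.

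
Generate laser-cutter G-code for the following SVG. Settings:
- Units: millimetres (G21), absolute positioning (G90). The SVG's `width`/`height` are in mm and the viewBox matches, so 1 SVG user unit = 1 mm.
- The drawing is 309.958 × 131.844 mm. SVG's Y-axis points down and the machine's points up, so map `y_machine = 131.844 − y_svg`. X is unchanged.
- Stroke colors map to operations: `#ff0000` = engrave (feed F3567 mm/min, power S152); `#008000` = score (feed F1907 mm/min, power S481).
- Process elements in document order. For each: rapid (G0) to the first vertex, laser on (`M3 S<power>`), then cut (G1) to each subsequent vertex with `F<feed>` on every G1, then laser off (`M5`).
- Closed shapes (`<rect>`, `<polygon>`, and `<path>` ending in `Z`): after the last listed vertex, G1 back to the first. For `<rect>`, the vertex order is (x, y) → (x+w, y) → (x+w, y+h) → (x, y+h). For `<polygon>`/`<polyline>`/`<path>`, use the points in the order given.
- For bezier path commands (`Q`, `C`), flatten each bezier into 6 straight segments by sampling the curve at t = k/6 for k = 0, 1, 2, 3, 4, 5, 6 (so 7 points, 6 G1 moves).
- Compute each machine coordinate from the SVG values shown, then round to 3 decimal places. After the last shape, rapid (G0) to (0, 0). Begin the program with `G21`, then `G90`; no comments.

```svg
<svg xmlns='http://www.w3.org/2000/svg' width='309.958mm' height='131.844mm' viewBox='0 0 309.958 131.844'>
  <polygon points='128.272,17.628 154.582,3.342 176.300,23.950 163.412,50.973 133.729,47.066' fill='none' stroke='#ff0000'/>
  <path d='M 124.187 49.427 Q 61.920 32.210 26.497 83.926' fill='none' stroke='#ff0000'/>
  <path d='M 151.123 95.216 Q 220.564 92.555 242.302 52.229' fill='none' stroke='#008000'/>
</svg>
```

1 u = 1 mm; y_m = 131.844 − y.

[1] `<polygon>` regular polygon, #ff0000→engrave S152 F3567: (128.272,114.216) → (154.582,128.502) → (176.300,107.894) → (163.412,80.871) → (133.729,84.778) → (128.272,114.216) (closed)

[2] `<path>` quadratic bezier, #ff0000→engrave S152 F3567: (124.187,82.417) → (104.177,86.241) → (85.658,86.236) → (68.631,82.401) → (53.095,74.736) → (39.050,63.242) → (26.497,47.918)

[3] `<path>` quadratic bezier, #008000→score S481 F1907: (151.123,36.628) → (172.945,38.561) → (192.117,42.587) → (208.638,48.705) → (222.510,56.916) → (233.731,67.219) → (242.302,79.615)

G21
G90
G0 X128.272 Y114.216
M3 S152
G1 X154.582 Y128.502 F3567
G1 X176.300 Y107.894 F3567
G1 X163.412 Y80.871 F3567
G1 X133.729 Y84.778 F3567
G1 X128.272 Y114.216 F3567
M5
G0 X124.187 Y82.417
M3 S152
G1 X104.177 Y86.241 F3567
G1 X85.658 Y86.236 F3567
G1 X68.631 Y82.401 F3567
G1 X53.095 Y74.736 F3567
G1 X39.050 Y63.242 F3567
G1 X26.497 Y47.918 F3567
M5
G0 X151.123 Y36.628
M3 S481
G1 X172.945 Y38.561 F1907
G1 X192.117 Y42.587 F1907
G1 X208.638 Y48.705 F1907
G1 X222.510 Y56.916 F1907
G1 X233.731 Y67.219 F1907
G1 X242.302 Y79.615 F1907
M5
G0 X0.000 Y0.000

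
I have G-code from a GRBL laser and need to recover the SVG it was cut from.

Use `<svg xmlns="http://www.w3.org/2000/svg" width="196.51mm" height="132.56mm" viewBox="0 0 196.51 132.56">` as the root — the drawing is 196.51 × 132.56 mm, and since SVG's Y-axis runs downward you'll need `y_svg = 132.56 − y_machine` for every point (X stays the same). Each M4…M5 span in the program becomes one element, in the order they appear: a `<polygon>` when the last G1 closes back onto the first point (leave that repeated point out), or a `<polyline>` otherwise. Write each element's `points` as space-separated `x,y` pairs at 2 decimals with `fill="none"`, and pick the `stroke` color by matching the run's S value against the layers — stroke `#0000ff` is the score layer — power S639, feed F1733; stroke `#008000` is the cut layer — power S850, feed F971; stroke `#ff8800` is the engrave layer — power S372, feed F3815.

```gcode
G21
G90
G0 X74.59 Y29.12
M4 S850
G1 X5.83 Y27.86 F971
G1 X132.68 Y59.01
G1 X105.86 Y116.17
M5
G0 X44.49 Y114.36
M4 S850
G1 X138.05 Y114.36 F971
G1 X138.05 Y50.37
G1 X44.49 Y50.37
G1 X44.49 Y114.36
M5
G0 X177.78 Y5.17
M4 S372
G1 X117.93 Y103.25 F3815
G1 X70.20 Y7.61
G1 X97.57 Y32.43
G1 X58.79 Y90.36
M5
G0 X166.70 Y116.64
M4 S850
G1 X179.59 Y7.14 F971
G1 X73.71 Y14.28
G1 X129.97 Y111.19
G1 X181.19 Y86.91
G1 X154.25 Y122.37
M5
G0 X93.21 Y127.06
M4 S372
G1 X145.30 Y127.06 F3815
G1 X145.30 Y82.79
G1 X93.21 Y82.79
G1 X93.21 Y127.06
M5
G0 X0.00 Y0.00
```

Machine Y-up, SVG Y-down with viewBox height 132.56, so y_svg = 132.56 − y_machine; X carries over.

Run 1: power S850 maps to stroke `#008000` (cut). The run is open, so emit a `<polyline>` with points (Y-flipped): 74.59,103.44 5.83,104.70 132.68,73.55 105.86,16.39.

Run 2: power S850 maps to stroke `#008000` (cut). The run returns to its start, so emit a `<polygon>` with points (Y-flipped): 44.49,18.20 138.05,18.20 138.05,82.19 44.49,82.19.

Run 3: the run's S372 means `#ff8800` (engrave). The run is open, so emit a `<polyline>` with points (Y-flipped): 177.78,127.39 117.93,29.31 70.20,124.95 97.57,100.13 58.79,42.20.

Run 4: power S850 maps to stroke `#008000` (cut). The run is open, so emit a `<polyline>` with points (Y-flipped): 166.70,15.92 179.59,125.42 73.71,118.28 129.97,21.37 181.19,45.65 154.25,10.19.

Run 5: the run's S372 means `#ff8800` (engrave). The run returns to its start, so emit a `<polygon>` with points (Y-flipped): 93.21,5.50 145.30,5.50 145.30,49.77 93.21,49.77.

<svg xmlns="http://www.w3.org/2000/svg" width="196.51mm" height="132.56mm" viewBox="0 0 196.51 132.56">
  <polyline points="74.59,103.44 5.83,104.70 132.68,73.55 105.86,16.39" fill="none" stroke="#008000"/>
  <polygon points="44.49,18.20 138.05,18.20 138.05,82.19 44.49,82.19" fill="none" stroke="#008000"/>
  <polyline points="177.78,127.39 117.93,29.31 70.20,124.95 97.57,100.13 58.79,42.20" fill="none" stroke="#ff8800"/>
  <polyline points="166.70,15.92 179.59,125.42 73.71,118.28 129.97,21.37 181.19,45.65 154.25,10.19" fill="none" stroke="#008000"/>
  <polygon points="93.21,5.50 145.30,5.50 145.30,49.77 93.21,49.77" fill="none" stroke="#ff8800"/>
</svg>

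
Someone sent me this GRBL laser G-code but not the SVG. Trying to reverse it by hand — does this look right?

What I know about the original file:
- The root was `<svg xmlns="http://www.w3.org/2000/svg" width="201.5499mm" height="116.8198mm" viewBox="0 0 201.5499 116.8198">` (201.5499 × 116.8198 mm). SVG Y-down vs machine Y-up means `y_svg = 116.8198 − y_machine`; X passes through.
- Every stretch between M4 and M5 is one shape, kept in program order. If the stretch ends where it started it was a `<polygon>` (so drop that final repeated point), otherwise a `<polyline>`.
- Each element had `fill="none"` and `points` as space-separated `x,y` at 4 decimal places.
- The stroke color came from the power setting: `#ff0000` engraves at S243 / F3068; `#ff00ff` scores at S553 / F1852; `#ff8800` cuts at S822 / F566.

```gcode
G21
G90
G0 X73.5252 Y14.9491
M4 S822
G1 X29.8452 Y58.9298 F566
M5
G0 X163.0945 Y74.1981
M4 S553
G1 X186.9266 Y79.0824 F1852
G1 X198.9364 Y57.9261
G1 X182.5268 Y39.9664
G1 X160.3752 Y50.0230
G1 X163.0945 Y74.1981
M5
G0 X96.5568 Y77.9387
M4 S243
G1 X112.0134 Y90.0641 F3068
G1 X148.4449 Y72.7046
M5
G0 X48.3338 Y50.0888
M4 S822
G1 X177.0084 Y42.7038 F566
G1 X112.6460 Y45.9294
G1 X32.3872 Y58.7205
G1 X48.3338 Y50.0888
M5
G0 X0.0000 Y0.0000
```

y_svg = 116.8198 − y_m.

[1] S822→`#ff8800` (cut); open run; points: 73.5252,101.8707 29.8452,57.8900

[2] S553→`#ff00ff` (score); closed run; points: 163.0945,42.6217 186.9266,37.7374 198.9364,58.8937 182.5268,76.8534 160.3752,66.7968

[3] S243→`#ff0000` (engrave); open run; points: 96.5568,38.8811 112.0134,26.7557 148.4449,44.1152

[4] S822→`#ff8800` (cut); closed run; points: 48.3338,66.7310 177.0084,74.1160 112.6460,70.8904 32.3872,58.0993

<svg xmlns="http://www.w3.org/2000/svg" width="201.5499mm" height="116.8198mm" viewBox="0 0 201.5499 116.8198">
  <polyline points="73.5252,101.8707 29.8452,57.8900" fill="none" stroke="#ff8800"/>
  <polygon points="163.0945,42.6217 186.9266,37.7374 198.9364,58.8937 182.5268,76.8534 160.3752,66.7968" fill="none" stroke="#ff00ff"/>
  <polyline points="96.5568,38.8811 112.0134,26.7557 148.4449,44.1152" fill="none" stroke="#ff0000"/>
  <polygon points="48.3338,66.7310 177.0084,74.1160 112.6460,70.8904 32.3872,58.0993" fill="none" stroke="#ff8800"/>
</svg>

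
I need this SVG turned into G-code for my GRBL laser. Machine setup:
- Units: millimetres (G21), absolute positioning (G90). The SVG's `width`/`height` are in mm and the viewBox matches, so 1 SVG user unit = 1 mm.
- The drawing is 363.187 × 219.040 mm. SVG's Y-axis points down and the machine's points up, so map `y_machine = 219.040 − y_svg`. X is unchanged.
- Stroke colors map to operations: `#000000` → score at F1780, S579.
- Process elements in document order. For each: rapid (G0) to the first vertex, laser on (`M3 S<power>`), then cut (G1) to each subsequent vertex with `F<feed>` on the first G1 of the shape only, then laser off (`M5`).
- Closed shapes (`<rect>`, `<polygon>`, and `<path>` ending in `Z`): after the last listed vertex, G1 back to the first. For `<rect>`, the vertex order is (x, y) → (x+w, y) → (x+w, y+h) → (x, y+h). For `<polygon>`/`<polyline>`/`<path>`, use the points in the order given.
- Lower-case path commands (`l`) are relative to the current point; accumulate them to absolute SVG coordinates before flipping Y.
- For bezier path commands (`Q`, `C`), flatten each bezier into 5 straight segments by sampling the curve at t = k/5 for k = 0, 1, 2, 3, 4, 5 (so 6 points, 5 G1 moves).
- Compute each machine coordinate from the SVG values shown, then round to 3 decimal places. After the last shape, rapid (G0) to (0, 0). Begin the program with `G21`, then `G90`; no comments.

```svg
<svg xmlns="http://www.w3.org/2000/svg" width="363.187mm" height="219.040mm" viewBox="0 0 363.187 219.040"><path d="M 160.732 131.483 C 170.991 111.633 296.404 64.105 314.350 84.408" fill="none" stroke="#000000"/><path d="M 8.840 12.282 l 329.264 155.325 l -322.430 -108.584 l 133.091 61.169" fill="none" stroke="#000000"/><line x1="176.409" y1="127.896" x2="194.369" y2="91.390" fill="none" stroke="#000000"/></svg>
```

Since the viewBox matches the mm dimensions, user units are millimetres directly. The only transform is the Y-flip y_m = 219.040 − y_svg.

Shape 1 is a cubic bezier drawn with `<path>`. Its stroke #000000 means score at S579, F1780. After flipping Y the toolpath is (160.732,87.557) → (178.925,102.024) → (214.069,118.550) → (255.478,132.549) → (292.467,139.438) → (314.350,134.632).

Shape 2 is a open polyline drawn with `<path>`. Its stroke #000000 means score at S579, F1780. After flipping Y the toolpath is (8.840,206.758) → (338.104,51.433) → (15.674,160.017) → (148.765,98.848).

Shape 3 is a line segment drawn with `<line>`. Its stroke #000000 means score at S579, F1780. After flipping Y the toolpath is (176.409,91.144) → (194.369,127.650).

G21
G90
G0 X160.732 Y87.557
M3 S579
G1 X178.925 Y102.024 F1780
G1 X214.069 Y118.550
G1 X255.478 Y132.549
G1 X292.467 Y139.438
G1 X314.350 Y134.632
M5
G0 X8.840 Y206.758
M3 S579
G1 X338.104 Y51.433 F1780
G1 X15.674 Y160.017
G1 X148.765 Y98.848
M5
G0 X176.409 Y91.144
M3 S579
G1 X194.369 Y127.650 F1780
M5
G0 X0.000 Y0.000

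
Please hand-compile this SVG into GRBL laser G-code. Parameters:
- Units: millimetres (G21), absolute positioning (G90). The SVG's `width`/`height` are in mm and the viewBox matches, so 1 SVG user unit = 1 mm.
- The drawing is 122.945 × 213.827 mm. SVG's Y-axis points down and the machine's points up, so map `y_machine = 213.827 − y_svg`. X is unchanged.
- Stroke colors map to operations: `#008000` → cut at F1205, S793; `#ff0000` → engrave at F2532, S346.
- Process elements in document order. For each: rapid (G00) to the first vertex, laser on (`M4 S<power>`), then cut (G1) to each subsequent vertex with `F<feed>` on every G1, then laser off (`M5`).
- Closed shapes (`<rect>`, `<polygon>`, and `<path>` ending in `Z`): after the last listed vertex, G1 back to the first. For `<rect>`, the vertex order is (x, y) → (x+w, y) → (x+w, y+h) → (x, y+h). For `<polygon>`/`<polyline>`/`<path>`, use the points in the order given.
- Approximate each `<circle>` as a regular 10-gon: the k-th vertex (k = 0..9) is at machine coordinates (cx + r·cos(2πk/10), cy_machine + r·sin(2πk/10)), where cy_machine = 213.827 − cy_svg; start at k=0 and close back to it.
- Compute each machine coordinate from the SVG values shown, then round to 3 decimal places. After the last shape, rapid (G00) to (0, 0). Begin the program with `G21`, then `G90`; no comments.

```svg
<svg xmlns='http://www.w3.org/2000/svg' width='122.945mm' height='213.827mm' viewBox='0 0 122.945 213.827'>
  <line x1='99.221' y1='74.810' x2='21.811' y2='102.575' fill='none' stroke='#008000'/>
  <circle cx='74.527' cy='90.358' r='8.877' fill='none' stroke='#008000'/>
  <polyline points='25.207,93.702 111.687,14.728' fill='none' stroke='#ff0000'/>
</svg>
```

Since the viewBox matches the mm dimensions, user units are millimetres directly. The only transform is the Y-flip y_m = 213.827 − y_svg.

Shape 1 is a line segment drawn with `<line>`. Its stroke #008000 means cut at S793, F1205. After flipping Y the toolpath is (99.221,139.017) → (21.811,111.252).

Shape 2 is a circle drawn with `<circle>`. Its stroke #008000 means cut at S793, F1205. After flipping Y the toolpath is (83.404,123.469) → (81.709,128.687) → (77.270,131.912) → (71.784,131.912) → (67.345,128.687) → (65.650,123.469) → (67.345,118.251) → (71.784,115.026) → (77.270,115.026) → (81.709,118.251) → (83.404,123.469), returning to the start.

Shape 3 is a line segment drawn with `<polyline>`. Its stroke #ff0000 means engrave at S346, F2532. After flipping Y the toolpath is (25.207,120.125) → (111.687,199.099).

G21
G90
G00 X99.221 Y139.017
M4 S793
G1 X21.811 Y111.252 F1205
M5
G00 X83.404 Y123.469
M4 S793
G1 X81.709 Y128.687 F1205
G1 X77.270 Y131.912 F1205
G1 X71.784 Y131.912 F1205
G1 X67.345 Y128.687 F1205
G1 X65.650 Y123.469 F1205
G1 X67.345 Y118.251 F1205
G1 X71.784 Y115.026 F1205
G1 X77.270 Y115.026 F1205
G1 X81.709 Y118.251 F1205
G1 X83.404 Y123.469 F1205
M5
G00 X25.207 Y120.125
M4 S346
G1 X111.687 Y199.099 F2532
M5
G00 X0.000 Y0.000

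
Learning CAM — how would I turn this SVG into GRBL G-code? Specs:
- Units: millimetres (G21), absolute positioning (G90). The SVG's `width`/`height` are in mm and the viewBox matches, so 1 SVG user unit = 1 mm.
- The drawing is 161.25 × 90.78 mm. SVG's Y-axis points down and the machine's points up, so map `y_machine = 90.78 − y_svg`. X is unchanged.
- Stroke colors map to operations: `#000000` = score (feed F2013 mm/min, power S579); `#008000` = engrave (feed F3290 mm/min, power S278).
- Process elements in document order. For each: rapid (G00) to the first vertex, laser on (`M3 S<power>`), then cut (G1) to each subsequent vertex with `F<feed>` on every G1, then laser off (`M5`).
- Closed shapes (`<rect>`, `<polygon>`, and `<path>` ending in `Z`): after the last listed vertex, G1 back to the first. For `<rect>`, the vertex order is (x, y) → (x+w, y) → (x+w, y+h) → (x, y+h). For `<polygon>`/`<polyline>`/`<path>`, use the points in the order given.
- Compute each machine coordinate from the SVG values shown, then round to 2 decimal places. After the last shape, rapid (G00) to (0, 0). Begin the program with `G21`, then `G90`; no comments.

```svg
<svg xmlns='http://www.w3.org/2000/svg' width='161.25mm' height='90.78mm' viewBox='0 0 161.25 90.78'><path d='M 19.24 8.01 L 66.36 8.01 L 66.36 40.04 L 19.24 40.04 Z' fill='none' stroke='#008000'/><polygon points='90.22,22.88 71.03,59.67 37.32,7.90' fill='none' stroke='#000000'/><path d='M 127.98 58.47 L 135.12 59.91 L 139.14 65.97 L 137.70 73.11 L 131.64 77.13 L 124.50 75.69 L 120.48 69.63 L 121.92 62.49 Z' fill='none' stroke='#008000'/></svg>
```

1 u = 1 mm; y_m = 90.78 − y.

[1] `<path>` rectangle, #008000→engrave S278 F3290: (19.24,82.77) → (66.36,82.77) → (66.36,50.74) → (19.24,50.74) → (19.24,82.77) (closed)

[2] `<polygon>` closed polygon, #000000→score S579 F2013: (90.22,67.90) → (71.03,31.11) → (37.32,82.88) → (90.22,67.90) (closed)

[3] `<path>` regular polygon, #008000→engrave S278 F3290: (127.98,32.31) → (135.12,30.87) → (139.14,24.81) → (137.70,17.67) → (131.64,13.65) → (124.50,15.09) → (120.48,21.15) → (121.92,28.29) → (127.98,32.31) (closed)

G21
G90
G00 X19.24 Y82.77
M3 S278
G1 X66.36 Y82.77 F3290
G1 X66.36 Y50.74 F3290
G1 X19.24 Y50.74 F3290
G1 X19.24 Y82.77 F3290
M5
G00 X90.22 Y67.90
M3 S579
G1 X71.03 Y31.11 F2013
G1 X37.32 Y82.88 F2013
G1 X90.22 Y67.90 F2013
M5
G00 X127.98 Y32.31
M3 S278
G1 X135.12 Y30.87 F3290
G1 X139.14 Y24.81 F3290
G1 X137.70 Y17.67 F3290
G1 X131.64 Y13.65 F3290
G1 X124.50 Y15.09 F3290
G1 X120.48 Y21.15 F3290
G1 X121.92 Y28.29 F3290
G1 X127.98 Y32.31 F3290
M5
G00 X0.00 Y0.00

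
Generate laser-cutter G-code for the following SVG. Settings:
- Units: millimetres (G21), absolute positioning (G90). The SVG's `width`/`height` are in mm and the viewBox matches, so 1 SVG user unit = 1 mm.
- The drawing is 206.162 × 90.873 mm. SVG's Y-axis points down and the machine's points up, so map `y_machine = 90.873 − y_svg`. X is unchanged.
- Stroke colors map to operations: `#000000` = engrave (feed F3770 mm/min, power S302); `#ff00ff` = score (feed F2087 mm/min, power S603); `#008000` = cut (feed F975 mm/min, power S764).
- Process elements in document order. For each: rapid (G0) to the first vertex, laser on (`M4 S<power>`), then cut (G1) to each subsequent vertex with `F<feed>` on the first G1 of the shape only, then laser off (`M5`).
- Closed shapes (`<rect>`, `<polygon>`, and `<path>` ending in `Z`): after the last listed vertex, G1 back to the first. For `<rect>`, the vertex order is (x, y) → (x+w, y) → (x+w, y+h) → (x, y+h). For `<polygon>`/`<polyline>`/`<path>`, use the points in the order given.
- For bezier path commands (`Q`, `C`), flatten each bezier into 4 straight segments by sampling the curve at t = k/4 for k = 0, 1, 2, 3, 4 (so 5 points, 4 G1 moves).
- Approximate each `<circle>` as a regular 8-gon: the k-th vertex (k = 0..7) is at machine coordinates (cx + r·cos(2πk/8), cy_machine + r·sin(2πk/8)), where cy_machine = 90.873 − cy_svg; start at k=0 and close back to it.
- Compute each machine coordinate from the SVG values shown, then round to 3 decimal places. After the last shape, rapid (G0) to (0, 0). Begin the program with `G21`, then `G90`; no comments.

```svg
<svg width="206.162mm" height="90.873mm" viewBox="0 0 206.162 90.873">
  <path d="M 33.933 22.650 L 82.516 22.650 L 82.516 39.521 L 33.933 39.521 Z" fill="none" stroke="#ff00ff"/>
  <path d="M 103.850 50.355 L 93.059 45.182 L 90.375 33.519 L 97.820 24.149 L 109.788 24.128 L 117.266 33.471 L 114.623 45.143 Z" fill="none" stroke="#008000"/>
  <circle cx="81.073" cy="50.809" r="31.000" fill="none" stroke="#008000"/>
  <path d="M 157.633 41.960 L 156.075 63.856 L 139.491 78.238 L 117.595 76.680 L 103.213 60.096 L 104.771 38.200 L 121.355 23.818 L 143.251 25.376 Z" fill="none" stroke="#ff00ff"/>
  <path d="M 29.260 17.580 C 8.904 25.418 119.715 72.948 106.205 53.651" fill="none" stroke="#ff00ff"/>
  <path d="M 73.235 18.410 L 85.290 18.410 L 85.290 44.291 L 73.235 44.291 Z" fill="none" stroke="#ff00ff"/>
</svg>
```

1 u = 1 mm; y_m = 90.873 − y.

[1] `<path>` rectangle, #ff00ff→score S603 F2087: (33.933,68.223) → (82.516,68.223) → (82.516,51.352) → (33.933,51.352) → (33.933,68.223) (closed)

[2] `<path>` regular polygon, #008000→cut S764 F975: (103.850,40.518) → (93.059,45.691) → (90.375,57.354) → (97.820,66.724) → (109.788,66.745) → (117.266,57.402) → (114.623,45.730) → (103.850,40.518) (closed)

[3] `<circle>` circle, #008000→cut S764 F975: (112.073,40.064) → (102.993,61.984) → (81.073,71.064) → (59.153,61.984) → (50.073,40.064) → (59.153,18.144) → (81.073,9.064) → (102.993,18.144) → (112.073,40.064) (closed)

[4] `<path>` regular polygon, #ff00ff→score S603 F2087: (157.633,48.913) → (156.075,27.017) → (139.491,12.635) → (117.595,14.193) → (103.213,30.777) → (104.771,52.673) → (121.355,67.055) → (143.251,65.497) → (157.633,48.913) (closed)

[5] `<path>` cubic bezier, #ff00ff→score S603 F2087: (29.260,73.293) → (34.595,61.637) → (65.165,45.082) → (97.019,33.615) → (106.205,37.222)

[6] `<path>` rectangle, #ff00ff→score S603 F2087: (73.235,72.463) → (85.290,72.463) → (85.290,46.582) → (73.235,46.582) → (73.235,72.463) (closed)

G21
G90
G0 X33.933 Y68.223
M4 S603
G1 X82.516 Y68.223 F2087
G1 X82.516 Y51.352
G1 X33.933 Y51.352
G1 X33.933 Y68.223
M5
G0 X103.850 Y40.518
M4 S764
G1 X93.059 Y45.691 F975
G1 X90.375 Y57.354
G1 X97.820 Y66.724
G1 X109.788 Y66.745
G1 X117.266 Y57.402
G1 X114.623 Y45.730
G1 X103.850 Y40.518
M5
G0 X112.073 Y40.064
M4 S764
G1 X102.993 Y61.984 F975
G1 X81.073 Y71.064
G1 X59.153 Y61.984
G1 X50.073 Y40.064
G1 X59.153 Y18.144
G1 X81.073 Y9.064
G1 X102.993 Y18.144
G1 X112.073 Y40.064
M5
G0 X157.633 Y48.913
M4 S603
G1 X156.075 Y27.017 F2087
G1 X139.491 Y12.635
G1 X117.595 Y14.193
G1 X103.213 Y30.777
G1 X104.771 Y52.673
G1 X121.355 Y67.055
G1 X143.251 Y65.497
G1 X157.633 Y48.913
M5
G0 X29.260 Y73.293
M4 S603
G1 X34.595 Y61.637 F2087
G1 X65.165 Y45.082
G1 X97.019 Y33.615
G1 X106.205 Y37.222
M5
G0 X73.235 Y72.463
M4 S603
G1 X85.290 Y72.463 F2087
G1 X85.290 Y46.582
G1 X73.235 Y46.582
G1 X73.235 Y72.463
M5
G0 X0.000 Y0.000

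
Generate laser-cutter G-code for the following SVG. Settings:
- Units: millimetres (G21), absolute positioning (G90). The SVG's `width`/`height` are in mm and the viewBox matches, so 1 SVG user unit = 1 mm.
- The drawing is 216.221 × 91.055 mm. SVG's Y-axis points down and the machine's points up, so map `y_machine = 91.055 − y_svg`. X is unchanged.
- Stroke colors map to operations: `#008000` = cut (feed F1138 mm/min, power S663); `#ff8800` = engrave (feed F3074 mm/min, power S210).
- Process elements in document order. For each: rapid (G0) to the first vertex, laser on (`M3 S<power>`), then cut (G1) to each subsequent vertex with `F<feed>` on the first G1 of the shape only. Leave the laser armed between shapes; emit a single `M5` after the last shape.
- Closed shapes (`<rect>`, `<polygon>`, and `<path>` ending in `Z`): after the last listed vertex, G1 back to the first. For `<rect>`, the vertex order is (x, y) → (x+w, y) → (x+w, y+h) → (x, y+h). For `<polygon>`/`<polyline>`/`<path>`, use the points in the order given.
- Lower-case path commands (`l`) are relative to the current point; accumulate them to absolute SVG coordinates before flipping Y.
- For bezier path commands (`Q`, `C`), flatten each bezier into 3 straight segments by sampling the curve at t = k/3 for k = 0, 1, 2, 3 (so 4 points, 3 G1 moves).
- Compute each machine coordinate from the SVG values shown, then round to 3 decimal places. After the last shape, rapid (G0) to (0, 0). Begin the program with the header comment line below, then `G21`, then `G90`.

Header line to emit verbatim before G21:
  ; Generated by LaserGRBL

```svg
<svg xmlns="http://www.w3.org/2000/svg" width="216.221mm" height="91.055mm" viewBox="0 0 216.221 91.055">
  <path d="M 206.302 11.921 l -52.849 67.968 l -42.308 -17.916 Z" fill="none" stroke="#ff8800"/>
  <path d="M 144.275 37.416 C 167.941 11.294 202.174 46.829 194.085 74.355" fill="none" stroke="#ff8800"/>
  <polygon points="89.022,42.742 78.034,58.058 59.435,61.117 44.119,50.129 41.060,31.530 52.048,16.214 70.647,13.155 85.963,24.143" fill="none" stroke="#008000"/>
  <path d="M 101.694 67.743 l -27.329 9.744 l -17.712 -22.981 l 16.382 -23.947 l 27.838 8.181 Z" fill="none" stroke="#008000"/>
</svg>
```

viewBox `0 0 216.221 91.055` with mm width/height → 1 unit = 1 mm. Flip: y_m = 91.055 − y_svg.

**Shape 1** — `<path>` closed polygon, stroke `#ff8800` → engrave (S210, F3074). Machine vertices: (206.302,79.134) → (153.453,11.166) → (111.145,29.082) → (206.302,79.134). Closed: final G1 returns to the first vertex.

**Shape 2** — `<path>` cubic bezier, stroke `#ff8800` → engrave (S210, F3074). Control points (SVG): P0=(144.275,37.416), P1=(167.941,11.294), P2=(202.174,46.829), P3=(194.085,74.355); sampled at t=k/3. Machine vertices: (144.275,53.639) → (169.504,61.789) → (190.026,44.315) → (194.085,16.700). Open path.

**Shape 3** — `<polygon>` regular polygon, stroke `#008000` → cut (S663, F1138). Machine vertices: (89.022,48.313) → (78.034,32.997) → (59.435,29.938) → (44.119,40.926) → (41.060,59.525) → (52.048,74.841) → (70.647,77.900) → (85.963,66.912) → (89.022,48.313). Closed: final G1 returns to the first vertex.

**Shape 4** — `<path>` regular polygon, stroke `#008000` → cut (S663, F1138). Machine vertices: (101.694,23.312) → (74.365,13.568) → (56.653,36.549) → (73.035,60.496) → (100.873,52.315) → (101.694,23.312). Closed: final G1 returns to the first vertex.

; Generated by LaserGRBL
G21
G90
G0 X206.302 Y79.134
M3 S210
G1 X153.453 Y11.166 F3074
G1 X111.145 Y29.082
G1 X206.302 Y79.134
G0 X144.275 Y53.639
M3 S210
G1 X169.504 Y61.789 F3074
G1 X190.026 Y44.315
G1 X194.085 Y16.700
G0 X89.022 Y48.313
M3 S663
G1 X78.034 Y32.997 F1138
G1 X59.435 Y29.938
G1 X44.119 Y40.926
G1 X41.060 Y59.525
G1 X52.048 Y74.841
G1 X70.647 Y77.900
G1 X85.963 Y66.912
G1 X89.022 Y48.313
G0 X101.694 Y23.312
M3 S663
G1 X74.365 Y13.568 F1138
G1 X56.653 Y36.549
G1 X73.035 Y60.496
G1 X100.873 Y52.315
G1 X101.694 Y23.312
M5
G0 X0.000 Y0.000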